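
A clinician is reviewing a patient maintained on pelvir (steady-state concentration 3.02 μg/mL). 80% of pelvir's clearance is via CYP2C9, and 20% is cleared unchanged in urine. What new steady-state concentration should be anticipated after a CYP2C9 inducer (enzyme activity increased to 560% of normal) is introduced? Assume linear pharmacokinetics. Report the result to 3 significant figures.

0.645 μg/mL

The CYP2C9 pathway (80% of clearance) increases to 5.6× activity: 0.8 × 5.6 = 4.48.
The remaining 20% of clearance is unaffected.
Relative clearance = 4.48 + 0.2 = 4.68.
New steady-state concentration = baseline ÷ relative clearance = 3.02 / 4.68 = 0.645 μg/mL.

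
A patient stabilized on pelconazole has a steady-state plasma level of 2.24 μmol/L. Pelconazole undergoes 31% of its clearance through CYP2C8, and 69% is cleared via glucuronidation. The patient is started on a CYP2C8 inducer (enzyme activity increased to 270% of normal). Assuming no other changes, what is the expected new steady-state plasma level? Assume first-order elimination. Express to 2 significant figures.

The CYP2C8 pathway (31% of clearance) is boosted to 2.7× activity: 0.31 × 2.7 = 0.837.
The remaining 69% of clearance is unaffected.
CL_new/CL_old = 0.837 + 0.69 = 1.527.
With dosing unchanged, steady-state plasma level scales as 1/CL: 2.24 / 1.527 = 1.5 μmol/L.

1.5 μmol/L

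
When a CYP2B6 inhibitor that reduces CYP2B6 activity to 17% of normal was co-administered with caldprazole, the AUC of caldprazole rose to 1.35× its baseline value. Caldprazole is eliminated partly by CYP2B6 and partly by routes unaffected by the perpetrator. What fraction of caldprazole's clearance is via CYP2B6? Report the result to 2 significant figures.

CL'/CL = 1 / 1.35 = 0.7407
0.17·fm + (1 − fm) = 0.7407
fm = (0.7407 − 1) / (0.17 − 1) = 0.31

0.31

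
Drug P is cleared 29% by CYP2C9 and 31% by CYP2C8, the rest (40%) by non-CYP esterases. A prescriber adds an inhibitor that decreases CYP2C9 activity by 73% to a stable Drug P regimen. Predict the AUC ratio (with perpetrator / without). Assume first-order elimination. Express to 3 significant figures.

CYP2C9: 0.29 × 0.27 = 0.0783
CYP2C8: 0.31 (unchanged)
Other: 0.4 (unchanged)
New clearance relative to baseline: 0.0783 + 0.31 + 0.4 = 0.7883.
AUC is inversely proportional to clearance, so the fold-change is 1 / 0.7883 = 1.27.

1.27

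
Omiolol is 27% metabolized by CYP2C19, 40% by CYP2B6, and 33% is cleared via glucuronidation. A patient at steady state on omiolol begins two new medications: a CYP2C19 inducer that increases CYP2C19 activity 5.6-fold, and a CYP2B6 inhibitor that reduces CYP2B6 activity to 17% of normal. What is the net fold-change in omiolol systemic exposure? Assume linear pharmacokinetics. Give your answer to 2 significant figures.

The CYP2C19 pathway (27% of clearance) increases to 5.6× activity: 0.27 × 5.6 = 1.512.
The CYP2B6 pathway (40% of clearance) falls to 0.17× activity: 0.4 × 0.17 = 0.068.
Non-CYP routes (33%) are unchanged.
New clearance relative to baseline: 1.512 + 0.068 + 0.33 = 1.91.
Net systemic exposure ratio = 1 / 1.91 = 0.52.

0.52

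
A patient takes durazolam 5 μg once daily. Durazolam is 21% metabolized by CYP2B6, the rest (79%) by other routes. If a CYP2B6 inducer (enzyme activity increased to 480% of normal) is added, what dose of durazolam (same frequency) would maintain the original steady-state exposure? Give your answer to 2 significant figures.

9.0 μg

The CYP2B6 pathway (21% of clearance) rises to 4.8× activity: 0.21 × 4.8 = 1.008.
Non-CYP routes (79%) are unchanged.
Relative clearance = 1.008 + 0.79 = 1.798.
Css,avg = (dose rate)/CL, so holding Css fixed requires dose ∝ CL: 5 × 1.798 = 9.0 μg.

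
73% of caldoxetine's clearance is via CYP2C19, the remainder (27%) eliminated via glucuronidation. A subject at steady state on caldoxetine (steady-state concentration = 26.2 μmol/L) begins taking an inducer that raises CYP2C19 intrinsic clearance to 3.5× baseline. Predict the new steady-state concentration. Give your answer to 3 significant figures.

The CYP2C19 pathway (73% of clearance) increases to 3.5× activity: 0.73 × 3.5 = 2.555.
The remaining 27% of clearance is unaffected.
New clearance relative to baseline: 2.555 + 0.27 = 2.825.
New steady-state concentration = baseline ÷ relative clearance = 26.2 / 2.825 = 9.27 μmol/L.

9.27 μmol/L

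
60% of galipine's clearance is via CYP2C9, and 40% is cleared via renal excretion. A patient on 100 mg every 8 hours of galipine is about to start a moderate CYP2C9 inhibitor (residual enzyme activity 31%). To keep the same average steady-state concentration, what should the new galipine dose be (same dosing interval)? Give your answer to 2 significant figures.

59 mg

The CYP2C9 pathway (60% of clearance) falls to 0.31× activity: 0.6 × 0.31 = 0.186.
Non-CYP routes (40%) are unchanged.
CL_new/CL_old = 0.186 + 0.4 = 0.586.
To maintain the same steady-state level, dose must scale with clearance: new dose = 100 × 0.586 = 59 mg.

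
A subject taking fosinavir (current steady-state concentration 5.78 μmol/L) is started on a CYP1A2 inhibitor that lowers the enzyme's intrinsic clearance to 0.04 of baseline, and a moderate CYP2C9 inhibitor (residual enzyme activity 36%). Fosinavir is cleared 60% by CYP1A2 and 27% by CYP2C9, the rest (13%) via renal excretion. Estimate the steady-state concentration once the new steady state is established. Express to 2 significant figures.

The CYP1A2 pathway (60% of clearance) is reduced to 0.04× activity: 0.6 × 0.04 = 0.024.
The CYP2C9 pathway (27% of clearance) falls to 0.36× activity: 0.27 × 0.36 = 0.0972.
The remaining 13% of clearance is unaffected.
New clearance relative to baseline: 0.024 + 0.0972 + 0.13 = 0.2512.
Dividing the baseline by the relative clearance: 5.78 / 0.2512 = 23 μmol/L.

23 μmol/L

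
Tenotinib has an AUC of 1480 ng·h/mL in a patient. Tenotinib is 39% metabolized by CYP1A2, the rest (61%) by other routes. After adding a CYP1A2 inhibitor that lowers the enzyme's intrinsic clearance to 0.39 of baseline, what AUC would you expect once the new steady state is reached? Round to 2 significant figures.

1.9 × 10³ ng·h/mL

The CYP1A2 pathway (39% of clearance) is reduced to 0.39× activity: 0.39 × 0.39 = 0.1521.
The remaining 61% of clearance is unaffected.
Relative clearance = 0.1521 + 0.61 = 0.7621.
With dosing unchanged, AUC scales as 1/CL: 1480 / 0.7621 = 1.9 × 10³ ng·h/mL.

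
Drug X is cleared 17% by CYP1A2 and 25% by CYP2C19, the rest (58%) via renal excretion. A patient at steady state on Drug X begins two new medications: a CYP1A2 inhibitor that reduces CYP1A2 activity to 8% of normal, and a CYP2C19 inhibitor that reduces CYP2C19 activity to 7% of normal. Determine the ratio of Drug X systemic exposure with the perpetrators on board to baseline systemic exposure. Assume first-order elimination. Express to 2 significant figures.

The CYP1A2 pathway (17% of clearance) drops to 0.08× activity: 0.17 × 0.08 = 0.0136.
The CYP2C19 pathway (25% of clearance) drops to 0.07× activity: 0.25 × 0.07 = 0.0175.
The remaining 58% of clearance is unaffected.
New clearance relative to baseline: 0.0136 + 0.0175 + 0.58 = 0.6111.
Because systemic exposure varies inversely with clearance, the combined effect is 1 / 0.6111 = 1.6.

1.6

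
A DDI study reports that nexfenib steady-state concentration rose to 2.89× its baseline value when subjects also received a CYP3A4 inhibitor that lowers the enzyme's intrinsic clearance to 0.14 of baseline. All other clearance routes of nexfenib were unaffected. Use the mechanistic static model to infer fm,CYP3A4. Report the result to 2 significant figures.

Write x for the fraction cleared via CYP3A4. The observed steady-state concentration change means clearance fell to 1/2.89 = 0.346 of baseline.
Only the CYP3A4 route changed, so 0.346 = x·0.14 + (1 − x), giving x = 0.76.

0.76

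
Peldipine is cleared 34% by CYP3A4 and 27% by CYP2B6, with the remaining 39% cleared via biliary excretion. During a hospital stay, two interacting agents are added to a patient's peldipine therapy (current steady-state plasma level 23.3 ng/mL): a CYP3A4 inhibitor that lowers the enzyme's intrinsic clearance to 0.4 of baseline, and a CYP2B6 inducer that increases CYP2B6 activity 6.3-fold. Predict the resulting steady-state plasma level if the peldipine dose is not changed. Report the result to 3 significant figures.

10.5 ng/mL

The CYP3A4 pathway (34% of clearance) is reduced to 0.4× activity: 0.34 × 0.4 = 0.136.
The CYP2B6 pathway (27% of clearance) increases to 6.3× activity: 0.27 × 6.3 = 1.701.
The remaining 39% of clearance is unaffected.
New clearance relative to baseline: 0.136 + 1.701 + 0.39 = 2.227.
Dividing the baseline by the relative clearance: 23.3 / 2.227 = 10.5 ng/mL.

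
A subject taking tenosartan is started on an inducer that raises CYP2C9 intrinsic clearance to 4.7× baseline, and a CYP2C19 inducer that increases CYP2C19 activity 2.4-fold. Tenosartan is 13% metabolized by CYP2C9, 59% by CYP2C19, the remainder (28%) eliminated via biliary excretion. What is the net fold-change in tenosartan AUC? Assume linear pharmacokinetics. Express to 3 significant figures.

The CYP2C9 pathway (13% of clearance) increases to 4.7× activity: 0.13 × 4.7 = 0.611.
The CYP2C19 pathway (59% of clearance) is boosted to 2.4× activity: 0.59 × 2.4 = 1.416.
Non-CYP routes (28%) are unchanged.
Relative clearance = 0.611 + 1.416 + 0.28 = 2.307.
Net AUC ratio = 1 / 2.307 = 0.433.

0.433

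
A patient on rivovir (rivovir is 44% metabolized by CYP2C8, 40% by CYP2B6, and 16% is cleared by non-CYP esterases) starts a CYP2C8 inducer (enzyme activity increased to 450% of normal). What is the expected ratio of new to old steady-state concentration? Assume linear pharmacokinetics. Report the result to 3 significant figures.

CYP2C8: 0.44 × 4.5 = 1.98
CYP2B6: 0.4 (unchanged)
Other: 0.16 (unchanged)
Relative clearance = 1.98 + 0.4 + 0.16 = 2.54.
Since steady-state concentration ∝ 1/CL, the ratio is 1 / 2.54 = 0.394.

0.394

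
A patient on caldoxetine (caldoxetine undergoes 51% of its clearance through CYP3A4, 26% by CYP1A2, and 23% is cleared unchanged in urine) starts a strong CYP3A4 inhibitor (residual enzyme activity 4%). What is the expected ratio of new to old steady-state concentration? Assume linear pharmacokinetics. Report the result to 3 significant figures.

1.96

The CYP3A4 pathway (51% of clearance) is reduced to 0.04× activity: 0.51 × 0.04 = 0.0204.
CYP1A2 (26%) and the residual 23% are unaffected.
CL_new/CL_old = 0.0204 + 0.26 + 0.23 = 0.5104.
Steady-state concentration ratio = CL_old/CL_new = 1 / 0.5104 = 1.96.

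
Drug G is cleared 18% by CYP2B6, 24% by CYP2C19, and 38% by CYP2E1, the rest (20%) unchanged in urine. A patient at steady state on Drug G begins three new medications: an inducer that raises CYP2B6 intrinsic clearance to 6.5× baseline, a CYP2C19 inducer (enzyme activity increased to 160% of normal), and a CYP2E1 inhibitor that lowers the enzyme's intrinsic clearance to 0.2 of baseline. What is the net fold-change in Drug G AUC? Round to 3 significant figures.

0.546

The CYP2B6 pathway (18% of clearance) increases to 6.5× activity: 0.18 × 6.5 = 1.17.
The CYP2C19 pathway (24% of clearance) is boosted to 1.6× activity: 0.24 × 1.6 = 0.384.
The CYP2E1 pathway (38% of clearance) is reduced to 0.2× activity: 0.38 × 0.2 = 0.076.
The remaining 20% of clearance is unaffected.
New clearance relative to baseline: 1.17 + 0.384 + 0.076 + 0.2 = 1.83.
Net AUC ratio = 1 / 1.83 = 0.546.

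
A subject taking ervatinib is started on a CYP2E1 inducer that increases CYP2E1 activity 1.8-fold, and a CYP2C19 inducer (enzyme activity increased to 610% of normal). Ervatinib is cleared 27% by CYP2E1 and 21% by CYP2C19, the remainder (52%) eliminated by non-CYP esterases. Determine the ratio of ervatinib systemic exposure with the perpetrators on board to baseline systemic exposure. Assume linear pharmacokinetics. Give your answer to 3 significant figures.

0.437

CYP2E1: 0.27 × 1.8 = 0.486
CYP2C19: 0.21 × 6.1 = 1.281
Other: 0.52 (unchanged)
New clearance relative to baseline: 0.486 + 1.281 + 0.52 = 2.287.
Net systemic exposure ratio = 1 / 2.287 = 0.437.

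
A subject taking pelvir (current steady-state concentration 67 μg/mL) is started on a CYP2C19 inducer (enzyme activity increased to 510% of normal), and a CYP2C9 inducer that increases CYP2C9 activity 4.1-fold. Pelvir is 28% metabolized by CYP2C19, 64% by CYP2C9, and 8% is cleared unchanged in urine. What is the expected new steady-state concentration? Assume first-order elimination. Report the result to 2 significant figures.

16 μg/mL

The CYP2C19 pathway (28% of clearance) is boosted to 5.1× activity: 0.28 × 5.1 = 1.428.
The CYP2C9 pathway (64% of clearance) is boosted to 4.1× activity: 0.64 × 4.1 = 2.624.
Non-CYP routes (8%) are unchanged.
New clearance relative to baseline: 1.428 + 2.624 + 0.08 = 4.132.
New steady-state concentration = 67 / 4.132 = 16 μg/mL (concentration scales inversely with clearance).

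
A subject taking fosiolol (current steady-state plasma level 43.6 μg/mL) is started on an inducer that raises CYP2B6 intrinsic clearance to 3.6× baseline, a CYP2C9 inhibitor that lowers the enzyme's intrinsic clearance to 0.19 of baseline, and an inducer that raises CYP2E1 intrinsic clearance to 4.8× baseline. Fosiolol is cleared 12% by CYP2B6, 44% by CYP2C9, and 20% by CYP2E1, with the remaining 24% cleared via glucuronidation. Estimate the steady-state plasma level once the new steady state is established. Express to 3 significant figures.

25.4 μg/mL

The CYP2B6 pathway (12% of clearance) increases to 3.6× activity: 0.12 × 3.6 = 0.432.
The CYP2C9 pathway (44% of clearance) is reduced to 0.19× activity: 0.44 × 0.19 = 0.0836.
The CYP2E1 pathway (20% of clearance) increases to 4.8× activity: 0.2 × 4.8 = 0.96.
Non-CYP routes (24%) are unchanged.
Relative clearance = 0.432 + 0.0836 + 0.96 + 0.24 = 1.7156.
Steady-state plasma level ∝ 1/CL: new value = 43.6 / 1.7156 = 25.4 μg/mL.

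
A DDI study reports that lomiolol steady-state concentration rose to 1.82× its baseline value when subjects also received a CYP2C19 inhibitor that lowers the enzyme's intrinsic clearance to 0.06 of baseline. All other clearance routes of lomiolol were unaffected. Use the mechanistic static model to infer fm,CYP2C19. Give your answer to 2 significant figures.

0.48

Call the CYP2C19 fraction fm. After the interaction, CL_new/CL_old = fm × 0.06 + (1 − fm).
Steady-state concentration ratio = 1 / (new CL fraction), so new CL fraction = 1 / 1.82 = 0.5495.
fm × 0.06 + 1 − fm = 0.5495  ⇒  fm × (0.06 − 1) = −0.4505  ⇒  fm = 0.48.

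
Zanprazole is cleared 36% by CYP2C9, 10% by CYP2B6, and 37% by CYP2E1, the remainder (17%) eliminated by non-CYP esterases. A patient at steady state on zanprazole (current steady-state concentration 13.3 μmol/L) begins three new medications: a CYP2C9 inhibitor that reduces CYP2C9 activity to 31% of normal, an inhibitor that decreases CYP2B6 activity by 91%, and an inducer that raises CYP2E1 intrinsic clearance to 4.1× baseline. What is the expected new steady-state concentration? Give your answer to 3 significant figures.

CYP2C9: 0.36 × 0.31 = 0.1116
CYP2B6: 0.1 × 0.09 = 0.009
CYP2E1: 0.37 × 4.1 = 1.517
Other: 0.17 (unchanged)
New clearance relative to baseline: 0.1116 + 0.009 + 1.517 + 0.17 = 1.8076.
New steady-state concentration = 13.3 / 1.8076 = 7.36 μmol/L (concentration scales inversely with clearance).

7.36 μmol/L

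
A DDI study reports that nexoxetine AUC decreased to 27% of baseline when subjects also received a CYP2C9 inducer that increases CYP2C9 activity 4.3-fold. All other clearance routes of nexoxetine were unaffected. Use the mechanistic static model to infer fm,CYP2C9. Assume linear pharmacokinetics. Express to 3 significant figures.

0.819

Call the CYP2C9 fraction fm. After the interaction, CL_new/CL_old = fm × 4.3 + (1 − fm).
AUC ratio = 1 / (new CL fraction), so new CL fraction = 1 / 0.270 = 3.704.
fm × 4.3 + 1 − fm = 3.704  ⇒  fm × (4.3 − 1) = 2.704  ⇒  fm = 0.819.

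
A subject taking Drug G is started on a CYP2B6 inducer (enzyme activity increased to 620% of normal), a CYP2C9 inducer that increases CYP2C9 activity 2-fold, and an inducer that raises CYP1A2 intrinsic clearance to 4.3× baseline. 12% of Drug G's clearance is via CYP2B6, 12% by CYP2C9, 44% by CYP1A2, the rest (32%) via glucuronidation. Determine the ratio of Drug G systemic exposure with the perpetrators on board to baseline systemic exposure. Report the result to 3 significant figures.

0.313

CYP2B6: 0.12 × 6.2 = 0.744
CYP2C9: 0.12 × 2 = 0.24
CYP1A2: 0.44 × 4.3 = 1.892
Other: 0.32 (unchanged)
CL_new/CL_old = 0.744 + 0.24 + 1.892 + 0.32 = 3.196.
Systemic exposure ∝ 1/CL: fold-change = 1 / 3.196 = 0.313.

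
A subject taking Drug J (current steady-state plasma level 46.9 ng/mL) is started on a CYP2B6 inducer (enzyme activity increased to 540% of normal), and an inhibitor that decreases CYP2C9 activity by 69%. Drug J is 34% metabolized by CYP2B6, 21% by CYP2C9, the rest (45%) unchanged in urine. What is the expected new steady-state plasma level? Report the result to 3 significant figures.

19.9 ng/mL

The CYP2B6 pathway (34% of clearance) is boosted to 5.4× activity: 0.34 × 5.4 = 1.836.
The CYP2C9 pathway (21% of clearance) is reduced to 0.31× activity: 0.21 × 0.31 = 0.0651.
The remaining 45% of clearance is unaffected.
New clearance relative to baseline: 1.836 + 0.0651 + 0.45 = 2.3511.
Steady-state plasma level ∝ 1/CL: new value = 46.9 / 2.3511 = 19.9 ng/mL.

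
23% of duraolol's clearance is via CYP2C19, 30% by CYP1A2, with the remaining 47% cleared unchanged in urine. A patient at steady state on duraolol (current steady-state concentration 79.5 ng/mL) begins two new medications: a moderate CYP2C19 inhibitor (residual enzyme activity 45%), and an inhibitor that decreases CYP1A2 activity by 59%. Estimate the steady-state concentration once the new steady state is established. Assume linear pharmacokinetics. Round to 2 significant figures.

CYP2C19: 0.23 × 0.45 = 0.1035
CYP1A2: 0.3 × 0.41 = 0.123
Other: 0.47 (unchanged)
Relative clearance = 0.1035 + 0.123 + 0.47 = 0.6965.
Steady-state concentration ∝ 1/CL: new value = 79.5 / 0.6965 = 1.1 × 10² ng/mL.

1.1 × 10² ng/mL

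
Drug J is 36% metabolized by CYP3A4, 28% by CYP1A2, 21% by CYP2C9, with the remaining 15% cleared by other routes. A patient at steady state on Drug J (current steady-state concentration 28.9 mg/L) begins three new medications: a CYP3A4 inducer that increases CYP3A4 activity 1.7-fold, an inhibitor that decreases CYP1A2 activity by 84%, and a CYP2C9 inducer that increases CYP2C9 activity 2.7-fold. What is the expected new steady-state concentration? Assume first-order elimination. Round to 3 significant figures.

21.0 mg/L

CYP3A4: 0.36 × 1.7 = 0.612
CYP1A2: 0.28 × 0.16 = 0.0448
CYP2C9: 0.21 × 2.7 = 0.567
Other: 0.15 (unchanged)
New clearance relative to baseline: 0.612 + 0.0448 + 0.567 + 0.15 = 1.3738.
New steady-state concentration = 28.9 / 1.3738 = 21.0 mg/L (concentration scales inversely with clearance).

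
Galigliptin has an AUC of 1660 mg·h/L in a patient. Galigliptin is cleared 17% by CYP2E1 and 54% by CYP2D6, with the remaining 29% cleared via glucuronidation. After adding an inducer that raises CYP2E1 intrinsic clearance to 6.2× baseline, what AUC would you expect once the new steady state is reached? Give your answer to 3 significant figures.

CYP2E1: 0.17 × 6.2 = 1.054
CYP2D6: 0.54 (unchanged)
Other: 0.29 (unchanged)
CL_new/CL_old = 1.054 + 0.54 + 0.29 = 1.884.
With dosing unchanged, AUC scales as 1/CL: 1660 / 1.884 = 881 mg·h/L.

881 mg·h/L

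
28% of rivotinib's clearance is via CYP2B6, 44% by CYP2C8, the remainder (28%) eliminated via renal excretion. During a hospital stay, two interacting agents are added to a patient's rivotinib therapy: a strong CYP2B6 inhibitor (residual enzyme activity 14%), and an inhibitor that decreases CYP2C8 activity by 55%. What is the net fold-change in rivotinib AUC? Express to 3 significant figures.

The CYP2B6 pathway (28% of clearance) is reduced to 0.14× activity: 0.28 × 0.14 = 0.0392.
The CYP2C8 pathway (44% of clearance) is reduced to 0.45× activity: 0.44 × 0.45 = 0.198.
The remaining 28% of clearance is unaffected.
New clearance relative to baseline: 0.0392 + 0.198 + 0.28 = 0.5172.
Because AUC varies inversely with clearance, the combined effect is 1 / 0.5172 = 1.93.

1.93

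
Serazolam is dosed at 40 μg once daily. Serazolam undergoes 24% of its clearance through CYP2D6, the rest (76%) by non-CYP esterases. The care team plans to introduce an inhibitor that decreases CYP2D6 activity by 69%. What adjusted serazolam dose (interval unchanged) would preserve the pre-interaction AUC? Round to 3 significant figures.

33.4 μg

The CYP2D6 pathway (24% of clearance) is reduced to 0.31× activity: 0.24 × 0.31 = 0.0744.
Non-CYP routes (76%) are unchanged.
Relative clearance = 0.0744 + 0.76 = 0.8344.
Css,avg = (dose rate)/CL, so holding Css fixed requires dose ∝ CL: 40 × 0.8344 = 33.4 μg.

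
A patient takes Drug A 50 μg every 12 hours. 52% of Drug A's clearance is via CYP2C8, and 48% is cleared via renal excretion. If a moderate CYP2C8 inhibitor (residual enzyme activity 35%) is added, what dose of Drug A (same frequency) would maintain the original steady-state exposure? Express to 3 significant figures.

33.1 μg

The CYP2C8 pathway (52% of clearance) drops to 0.35× activity: 0.52 × 0.35 = 0.182.
Non-CYP routes (48%) are unchanged.
New clearance relative to baseline: 0.182 + 0.48 = 0.662.
Exposure is unchanged when dose changes in proportion to clearance. New dose = 50 μg × 0.662 = 33.1 μg.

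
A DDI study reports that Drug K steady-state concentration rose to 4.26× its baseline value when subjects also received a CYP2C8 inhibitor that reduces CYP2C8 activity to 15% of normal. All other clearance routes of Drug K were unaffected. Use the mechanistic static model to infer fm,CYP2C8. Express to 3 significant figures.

0.900

CL'/CL = 1 / 4.26 = 0.2347
0.15·fm + (1 − fm) = 0.2347
fm = (0.2347 − 1) / (0.15 − 1) = 0.900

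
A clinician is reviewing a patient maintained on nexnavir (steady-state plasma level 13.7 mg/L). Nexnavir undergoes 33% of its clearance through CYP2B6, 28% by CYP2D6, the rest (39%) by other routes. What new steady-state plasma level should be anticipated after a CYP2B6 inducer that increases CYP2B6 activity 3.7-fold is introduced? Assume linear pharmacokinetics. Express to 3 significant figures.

The CYP2B6 pathway (33% of clearance) increases to 3.7× activity: 0.33 × 3.7 = 1.221.
CYP2D6 (28%) and the residual 39% are unaffected.
Relative clearance = 1.221 + 0.28 + 0.39 = 1.891.
With dosing unchanged, steady-state plasma level scales as 1/CL: 13.7 / 1.891 = 7.24 mg/L.

7.24 mg/L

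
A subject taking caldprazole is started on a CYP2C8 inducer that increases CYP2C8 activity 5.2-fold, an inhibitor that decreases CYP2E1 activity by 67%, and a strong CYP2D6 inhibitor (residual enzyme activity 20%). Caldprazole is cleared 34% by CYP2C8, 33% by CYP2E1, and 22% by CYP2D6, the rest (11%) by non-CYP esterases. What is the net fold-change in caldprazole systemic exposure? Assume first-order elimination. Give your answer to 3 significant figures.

The CYP2C8 pathway (34% of clearance) is boosted to 5.2× activity: 0.34 × 5.2 = 1.768.
The CYP2E1 pathway (33% of clearance) falls to 0.33× activity: 0.33 × 0.33 = 0.1089.
The CYP2D6 pathway (22% of clearance) falls to 0.2× activity: 0.22 × 0.2 = 0.044.
Non-CYP routes (11%) are unchanged.
Relative clearance = 1.768 + 0.1089 + 0.044 + 0.11 = 2.0309.
Because systemic exposure varies inversely with clearance, the combined effect is 1 / 2.0309 = 0.492.

0.492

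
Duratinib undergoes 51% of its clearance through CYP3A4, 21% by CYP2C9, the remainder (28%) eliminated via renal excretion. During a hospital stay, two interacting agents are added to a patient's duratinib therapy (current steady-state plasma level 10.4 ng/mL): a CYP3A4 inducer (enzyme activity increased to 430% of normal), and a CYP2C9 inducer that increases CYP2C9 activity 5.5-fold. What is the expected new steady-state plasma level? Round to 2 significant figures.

The CYP3A4 pathway (51% of clearance) is boosted to 4.3× activity: 0.51 × 4.3 = 2.193.
The CYP2C9 pathway (21% of clearance) increases to 5.5× activity: 0.21 × 5.5 = 1.155.
Non-CYP routes (28%) are unchanged.
Relative clearance = 2.193 + 1.155 + 0.28 = 3.628.
New steady-state plasma level = 10.4 / 3.628 = 2.9 ng/mL (concentration scales inversely with clearance).

2.9 ng/mL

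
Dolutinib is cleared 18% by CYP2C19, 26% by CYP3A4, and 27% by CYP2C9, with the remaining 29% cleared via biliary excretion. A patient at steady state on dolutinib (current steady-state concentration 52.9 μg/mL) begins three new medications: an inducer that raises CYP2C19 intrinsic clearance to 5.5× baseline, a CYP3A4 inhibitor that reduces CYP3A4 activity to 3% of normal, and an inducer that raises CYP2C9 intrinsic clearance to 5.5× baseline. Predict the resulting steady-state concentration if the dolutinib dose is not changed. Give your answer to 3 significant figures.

19.1 μg/mL

CYP2C19: 0.18 × 5.5 = 0.99
CYP3A4: 0.26 × 0.03 = 0.0078
CYP2C9: 0.27 × 5.5 = 1.485
Other: 0.29 (unchanged)
CL_new/CL_old = 0.99 + 0.0078 + 1.485 + 0.29 = 2.7728.
Dividing the baseline by the relative clearance: 52.9 / 2.7728 = 19.1 μg/mL.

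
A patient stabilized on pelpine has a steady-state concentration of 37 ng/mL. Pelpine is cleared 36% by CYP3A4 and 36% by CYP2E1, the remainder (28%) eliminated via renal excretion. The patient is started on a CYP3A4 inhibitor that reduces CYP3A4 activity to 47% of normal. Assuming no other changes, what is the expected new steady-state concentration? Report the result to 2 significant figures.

The CYP3A4 pathway (36% of clearance) is reduced to 0.47× activity: 0.36 × 0.47 = 0.1692.
CYP2E1 (36%) and the residual 28% are unaffected.
Relative clearance = 0.1692 + 0.36 + 0.28 = 0.8092.
Steady-state concentration ∝ 1/CL, so new value = 37 / 0.8092 = 46 ng/mL.

46 ng/mL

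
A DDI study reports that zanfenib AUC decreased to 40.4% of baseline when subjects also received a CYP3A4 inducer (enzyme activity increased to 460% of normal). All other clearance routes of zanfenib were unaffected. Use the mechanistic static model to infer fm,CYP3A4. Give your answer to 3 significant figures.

0.410

Call the CYP3A4 fraction fm. After the interaction, CL_new/CL_old = fm × 4.6 + (1 − fm).
AUC ratio = 1 / (new CL fraction), so new CL fraction = 1 / 0.404 = 2.475.
fm × 4.6 + 1 − fm = 2.475  ⇒  fm × (4.6 − 1) = 1.475  ⇒  fm = 0.410.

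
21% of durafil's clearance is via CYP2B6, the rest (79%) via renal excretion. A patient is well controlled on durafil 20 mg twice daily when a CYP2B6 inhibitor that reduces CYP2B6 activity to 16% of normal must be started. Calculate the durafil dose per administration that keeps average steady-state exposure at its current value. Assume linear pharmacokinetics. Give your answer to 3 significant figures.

The CYP2B6 pathway (21% of clearance) drops to 0.16× activity: 0.21 × 0.16 = 0.0336.
The remaining 79% of clearance is unaffected.
Relative clearance = 0.0336 + 0.79 = 0.8236.
To maintain the same steady-state level, dose must scale with clearance: new dose = 20 × 0.8236 = 16.5 mg.

16.5 mg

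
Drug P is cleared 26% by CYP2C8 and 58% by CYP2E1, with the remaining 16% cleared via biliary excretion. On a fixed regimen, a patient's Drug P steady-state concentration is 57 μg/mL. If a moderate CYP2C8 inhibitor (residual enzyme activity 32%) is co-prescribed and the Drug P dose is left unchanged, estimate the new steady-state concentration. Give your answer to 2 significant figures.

69 μg/mL

CYP2C8: 0.26 × 0.32 = 0.0832
CYP2E1: 0.58 (unchanged)
Other: 0.16 (unchanged)
New clearance relative to baseline: 0.0832 + 0.58 + 0.16 = 0.8232.
With dosing unchanged, steady-state concentration scales as 1/CL: 57 / 0.8232 = 69 μg/mL.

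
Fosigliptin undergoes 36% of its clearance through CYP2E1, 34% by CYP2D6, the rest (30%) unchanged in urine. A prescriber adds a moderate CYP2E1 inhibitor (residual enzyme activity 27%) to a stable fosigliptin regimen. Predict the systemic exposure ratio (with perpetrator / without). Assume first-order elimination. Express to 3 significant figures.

1.36

CYP2E1: 0.36 × 0.27 = 0.0972
CYP2D6: 0.34 (unchanged)
Other: 0.3 (unchanged)
Relative clearance = 0.0972 + 0.34 + 0.3 = 0.7372.
Systemic exposure is inversely proportional to clearance, so the fold-change is 1 / 0.7372 = 1.36.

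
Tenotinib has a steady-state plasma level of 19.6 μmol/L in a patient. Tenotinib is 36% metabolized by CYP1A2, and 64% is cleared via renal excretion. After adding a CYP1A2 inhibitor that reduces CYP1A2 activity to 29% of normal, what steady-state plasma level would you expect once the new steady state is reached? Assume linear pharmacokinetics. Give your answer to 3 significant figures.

26.3 μmol/L

The CYP1A2 pathway (36% of clearance) drops to 0.29× activity: 0.36 × 0.29 = 0.1044.
Non-CYP routes (64%) are unchanged.
CL_new/CL_old = 0.1044 + 0.64 = 0.7444.
New steady-state plasma level = baseline ÷ relative clearance = 19.6 / 0.7444 = 26.3 μmol/L.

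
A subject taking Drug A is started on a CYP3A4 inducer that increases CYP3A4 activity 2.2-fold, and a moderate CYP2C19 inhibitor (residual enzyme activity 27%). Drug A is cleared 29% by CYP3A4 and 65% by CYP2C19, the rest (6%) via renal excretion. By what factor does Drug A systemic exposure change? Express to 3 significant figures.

1.14

The CYP3A4 pathway (29% of clearance) rises to 2.2× activity: 0.29 × 2.2 = 0.638.
The CYP2C19 pathway (65% of clearance) is reduced to 0.27× activity: 0.65 × 0.27 = 0.1755.
Non-CYP routes (6%) are unchanged.
CL_new/CL_old = 0.638 + 0.1755 + 0.06 = 0.8735.
Systemic exposure ∝ 1/CL: fold-change = 1 / 0.8735 = 1.14.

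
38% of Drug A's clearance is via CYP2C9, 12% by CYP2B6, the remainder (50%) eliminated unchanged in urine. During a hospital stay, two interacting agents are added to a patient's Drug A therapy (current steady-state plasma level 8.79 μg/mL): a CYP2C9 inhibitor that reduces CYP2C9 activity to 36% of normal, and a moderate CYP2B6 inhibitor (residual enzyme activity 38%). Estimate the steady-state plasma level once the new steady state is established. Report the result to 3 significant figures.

12.9 μg/mL

CYP2C9: 0.38 × 0.36 = 0.1368
CYP2B6: 0.12 × 0.38 = 0.0456
Other: 0.5 (unchanged)
CL_new/CL_old = 0.1368 + 0.0456 + 0.5 = 0.6824.
Dividing the baseline by the relative clearance: 8.79 / 0.6824 = 12.9 μg/mL.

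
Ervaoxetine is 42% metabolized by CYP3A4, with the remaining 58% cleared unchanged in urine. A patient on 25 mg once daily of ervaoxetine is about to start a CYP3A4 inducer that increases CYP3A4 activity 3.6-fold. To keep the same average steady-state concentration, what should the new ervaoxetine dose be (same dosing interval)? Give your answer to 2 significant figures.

The CYP3A4 pathway (42% of clearance) is boosted to 3.6× activity: 0.42 × 3.6 = 1.512.
The remaining 58% of clearance is unaffected.
Relative clearance = 1.512 + 0.58 = 2.092.
Exposure is unchanged when dose changes in proportion to clearance. New dose = 25 mg × 2.092 = 52 mg.

52 mg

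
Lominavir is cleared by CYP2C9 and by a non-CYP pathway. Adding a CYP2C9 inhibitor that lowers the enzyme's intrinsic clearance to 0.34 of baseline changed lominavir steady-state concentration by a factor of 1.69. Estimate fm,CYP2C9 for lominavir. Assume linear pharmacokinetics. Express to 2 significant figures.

Call the CYP2C9 fraction fm. After the interaction, CL_new/CL_old = fm × 0.34 + (1 − fm).
Steady-state concentration ratio = 1 / (new CL fraction), so new CL fraction = 1 / 1.69 = 0.5917.
fm × 0.34 + 1 − fm = 0.5917  ⇒  fm × (0.34 − 1) = −0.4083  ⇒  fm = 0.62.

0.62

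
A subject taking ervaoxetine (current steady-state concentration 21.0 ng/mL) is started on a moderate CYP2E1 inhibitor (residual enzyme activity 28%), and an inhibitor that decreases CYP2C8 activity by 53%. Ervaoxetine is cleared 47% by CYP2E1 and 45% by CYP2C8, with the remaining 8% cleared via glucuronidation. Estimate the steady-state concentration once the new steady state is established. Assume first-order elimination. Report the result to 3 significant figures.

CYP2E1: 0.47 × 0.28 = 0.1316
CYP2C8: 0.45 × 0.47 = 0.2115
Other: 0.08 (unchanged)
CL_new/CL_old = 0.1316 + 0.2115 + 0.08 = 0.4231.
New steady-state concentration = 21.0 / 0.4231 = 49.6 ng/mL (concentration scales inversely with clearance).

49.6 ng/mL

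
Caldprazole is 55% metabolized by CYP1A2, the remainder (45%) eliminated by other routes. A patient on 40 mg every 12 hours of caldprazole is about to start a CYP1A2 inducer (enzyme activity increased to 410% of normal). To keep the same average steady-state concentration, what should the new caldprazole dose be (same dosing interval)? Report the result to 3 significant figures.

The CYP1A2 pathway (55% of clearance) is boosted to 4.1× activity: 0.55 × 4.1 = 2.255.
The remaining 45% of clearance is unaffected.
CL_new/CL_old = 2.255 + 0.45 = 2.705.
Css,avg = (dose rate)/CL, so holding Css fixed requires dose ∝ CL: 40 × 2.705 = 108 mg.

108 mg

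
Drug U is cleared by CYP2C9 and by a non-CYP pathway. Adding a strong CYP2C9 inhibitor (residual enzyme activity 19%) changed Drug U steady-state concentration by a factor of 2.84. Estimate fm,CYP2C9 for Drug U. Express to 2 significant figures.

0.80

Write x for the fraction cleared via CYP2C9. The observed steady-state concentration change means clearance fell to 1/2.84 = 0.3521 of baseline.
Only the CYP2C9 route changed, so 0.3521 = x·0.19 + (1 − x), giving x = 0.80.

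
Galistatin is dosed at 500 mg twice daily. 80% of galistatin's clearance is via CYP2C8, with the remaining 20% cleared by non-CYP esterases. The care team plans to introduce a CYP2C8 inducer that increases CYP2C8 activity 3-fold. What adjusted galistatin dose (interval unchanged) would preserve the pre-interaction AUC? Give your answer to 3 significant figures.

1.30 × 10³ mg

CYP2C8: 0.8 × 3 = 2.4
Other: 0.2 (unchanged)
CL_new/CL_old = 2.4 + 0.2 = 2.6.
Css,avg = (dose rate)/CL, so holding Css fixed requires dose ∝ CL: 500 × 2.6 = 1.30 × 10³ mg.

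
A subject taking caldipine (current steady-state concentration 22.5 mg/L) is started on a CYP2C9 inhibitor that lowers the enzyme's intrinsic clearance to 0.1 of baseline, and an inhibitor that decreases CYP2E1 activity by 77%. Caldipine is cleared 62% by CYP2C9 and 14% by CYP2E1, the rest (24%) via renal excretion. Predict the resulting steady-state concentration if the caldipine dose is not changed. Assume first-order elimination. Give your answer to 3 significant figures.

67.3 mg/L

The CYP2C9 pathway (62% of clearance) is reduced to 0.1× activity: 0.62 × 0.1 = 0.062.
The CYP2E1 pathway (14% of clearance) is reduced to 0.23× activity: 0.14 × 0.23 = 0.0322.
Non-CYP routes (24%) are unchanged.
Relative clearance = 0.062 + 0.0322 + 0.24 = 0.3342.
Dividing the baseline by the relative clearance: 22.5 / 0.3342 = 67.3 mg/L.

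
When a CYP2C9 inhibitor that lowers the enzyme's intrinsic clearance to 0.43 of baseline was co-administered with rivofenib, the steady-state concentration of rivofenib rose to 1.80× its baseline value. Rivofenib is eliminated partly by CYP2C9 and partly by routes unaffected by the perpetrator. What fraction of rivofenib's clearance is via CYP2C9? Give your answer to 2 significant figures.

Write x for the fraction cleared via CYP2C9. The observed steady-state concentration change means clearance fell to 1/1.80 = 0.5556 of baseline.
Setting x·0.43 + (1 − x) = 0.5556 and solving: x = (0.5556 − 1)/(0.43 − 1) = 0.78.

0.78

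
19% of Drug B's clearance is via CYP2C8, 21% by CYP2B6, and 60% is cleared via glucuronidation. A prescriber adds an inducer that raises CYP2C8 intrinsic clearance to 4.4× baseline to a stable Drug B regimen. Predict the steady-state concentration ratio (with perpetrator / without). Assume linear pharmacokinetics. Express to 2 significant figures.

0.61

CYP2C8: 0.19 × 4.4 = 0.836
CYP2B6: 0.21 (unchanged)
Other: 0.6 (unchanged)
New clearance relative to baseline: 0.836 + 0.21 + 0.6 = 1.646.
Steady-state concentration ratio = CL_old/CL_new = 1 / 1.646 = 0.61.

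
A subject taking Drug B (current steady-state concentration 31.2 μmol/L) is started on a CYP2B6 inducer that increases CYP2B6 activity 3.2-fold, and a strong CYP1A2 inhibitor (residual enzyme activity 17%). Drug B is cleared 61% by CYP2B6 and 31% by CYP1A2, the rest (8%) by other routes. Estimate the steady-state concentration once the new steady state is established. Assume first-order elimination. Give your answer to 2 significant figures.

CYP2B6: 0.61 × 3.2 = 1.952
CYP1A2: 0.31 × 0.17 = 0.0527
Other: 0.08 (unchanged)
CL_new/CL_old = 1.952 + 0.0527 + 0.08 = 2.0847.
Steady-state concentration ∝ 1/CL: new value = 31.2 / 2.0847 = 15 μmol/L.

15 μmol/L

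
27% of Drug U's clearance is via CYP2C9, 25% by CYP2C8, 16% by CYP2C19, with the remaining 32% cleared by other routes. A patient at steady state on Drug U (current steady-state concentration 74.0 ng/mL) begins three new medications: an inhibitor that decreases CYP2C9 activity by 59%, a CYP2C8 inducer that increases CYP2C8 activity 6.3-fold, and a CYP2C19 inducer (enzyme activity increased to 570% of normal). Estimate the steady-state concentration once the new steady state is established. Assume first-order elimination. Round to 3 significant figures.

The CYP2C9 pathway (27% of clearance) falls to 0.41× activity: 0.27 × 0.41 = 0.1107.
The CYP2C8 pathway (25% of clearance) is boosted to 6.3× activity: 0.25 × 6.3 = 1.575.
The CYP2C19 pathway (16% of clearance) rises to 5.7× activity: 0.16 × 5.7 = 0.912.
Non-CYP routes (32%) are unchanged.
Relative clearance = 0.1107 + 1.575 + 0.912 + 0.32 = 2.9177.
Dividing the baseline by the relative clearance: 74.0 / 2.9177 = 25.4 ng/mL.

25.4 ng/mL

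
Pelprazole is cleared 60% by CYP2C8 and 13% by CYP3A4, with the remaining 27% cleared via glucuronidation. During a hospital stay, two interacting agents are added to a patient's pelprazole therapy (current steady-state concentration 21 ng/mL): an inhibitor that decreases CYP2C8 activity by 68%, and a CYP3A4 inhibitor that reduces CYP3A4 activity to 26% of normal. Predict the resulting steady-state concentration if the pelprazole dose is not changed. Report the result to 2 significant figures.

42 ng/mL

CYP2C8: 0.6 × 0.32 = 0.192
CYP3A4: 0.13 × 0.26 = 0.0338
Other: 0.27 (unchanged)
New clearance relative to baseline: 0.192 + 0.0338 + 0.27 = 0.4958.
Dividing the baseline by the relative clearance: 21 / 0.4958 = 42 ng/mL.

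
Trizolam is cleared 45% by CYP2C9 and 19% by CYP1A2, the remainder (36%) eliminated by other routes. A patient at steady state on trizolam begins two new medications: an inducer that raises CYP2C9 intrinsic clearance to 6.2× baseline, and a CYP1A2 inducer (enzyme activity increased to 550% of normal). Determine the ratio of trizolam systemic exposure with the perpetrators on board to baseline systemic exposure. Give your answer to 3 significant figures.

0.238

CYP2C9: 0.45 × 6.2 = 2.79
CYP1A2: 0.19 × 5.5 = 1.045
Other: 0.36 (unchanged)
CL_new/CL_old = 2.79 + 1.045 + 0.36 = 4.195.
Net systemic exposure ratio = 1 / 4.195 = 0.238.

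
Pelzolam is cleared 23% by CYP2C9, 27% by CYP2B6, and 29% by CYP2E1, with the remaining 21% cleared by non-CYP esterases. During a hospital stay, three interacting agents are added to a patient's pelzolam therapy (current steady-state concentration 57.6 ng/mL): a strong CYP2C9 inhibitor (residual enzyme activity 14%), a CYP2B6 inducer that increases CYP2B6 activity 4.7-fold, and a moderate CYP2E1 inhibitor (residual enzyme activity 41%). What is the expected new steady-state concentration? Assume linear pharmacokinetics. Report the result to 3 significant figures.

35.3 ng/mL

The CYP2C9 pathway (23% of clearance) falls to 0.14× activity: 0.23 × 0.14 = 0.0322.
The CYP2B6 pathway (27% of clearance) is boosted to 4.7× activity: 0.27 × 4.7 = 1.269.
The CYP2E1 pathway (29% of clearance) is reduced to 0.41× activity: 0.29 × 0.41 = 0.1189.
The remaining 21% of clearance is unaffected.
New clearance relative to baseline: 0.0322 + 1.269 + 0.1189 + 0.21 = 1.6301.
Steady-state concentration ∝ 1/CL: new value = 57.6 / 1.6301 = 35.3 ng/mL.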